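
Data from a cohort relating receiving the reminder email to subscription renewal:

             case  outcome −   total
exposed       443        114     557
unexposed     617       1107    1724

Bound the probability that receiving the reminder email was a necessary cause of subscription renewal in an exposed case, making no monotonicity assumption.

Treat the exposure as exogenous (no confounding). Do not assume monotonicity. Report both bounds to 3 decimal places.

p₁ = P(outcome | exposed) = 443/557 = 0.79533
p₀ = P(outcome | unexposed) = 617/1724 = 0.35789
Under exogeneity alone the bounds on PN are max{0,(p₁−p₀)/p₁} ≤ PN ≤ min{1,(1−p₀)/p₁}.
  lower = (p₁ − p₀)/p₁ = 0.43744 / 0.79533 ≈ 0.5500
  upper = min{1, (1 − p₀)/p₁} = 0.64211 / 0.79533 ≈ 0.8073

0.550 ≤ PN ≤ 0.807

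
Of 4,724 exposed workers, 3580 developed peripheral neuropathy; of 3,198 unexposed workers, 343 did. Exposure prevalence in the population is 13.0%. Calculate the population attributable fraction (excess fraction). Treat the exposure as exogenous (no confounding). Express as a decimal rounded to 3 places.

p₁ = P(outcome | exposed) = 3580/4724 = 0.75783
p₀ = P(outcome | unexposed) = 343/3198 = 0.10725
Overall risk P(Y=1) = π·p₁ + (1−π)·p₀ = 0.13×0.75783 + 0.87×0.10725 = 0.19183.
Under exogeneity, PAF = [P(Y=1) − p₀] / P(Y=1).
PAF = (0.19183 − 0.10725) / 0.19183 ≈ 0.4409

PAF ≈ 0.441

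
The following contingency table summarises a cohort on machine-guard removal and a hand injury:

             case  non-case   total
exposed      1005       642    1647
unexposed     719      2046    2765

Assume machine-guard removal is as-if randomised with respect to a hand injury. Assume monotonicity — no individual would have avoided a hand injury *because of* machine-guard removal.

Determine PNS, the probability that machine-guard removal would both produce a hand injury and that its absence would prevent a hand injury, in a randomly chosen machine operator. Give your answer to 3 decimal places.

PNS ≈ 0.350

p₁ = P(outcome | exposed) = 1005/1647 = 0.6102
p₀ = P(outcome | unexposed) = 719/2765 = 0.26004
Under exogeneity and monotonicity, PNS = p₁ − p₀.
PNS = 0.6102 − 0.26004 = 0.35016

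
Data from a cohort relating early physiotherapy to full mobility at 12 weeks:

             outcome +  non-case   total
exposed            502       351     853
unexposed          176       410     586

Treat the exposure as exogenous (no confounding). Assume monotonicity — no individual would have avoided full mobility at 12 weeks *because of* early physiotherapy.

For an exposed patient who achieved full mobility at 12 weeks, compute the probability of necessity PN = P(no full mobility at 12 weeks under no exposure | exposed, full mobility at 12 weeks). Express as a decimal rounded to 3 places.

PN ≈ 0.490

p₁ = P(outcome | exposed) = 502/853 = 0.58851
p₀ = P(outcome | unexposed) = 176/586 = 0.30034
Under exogeneity and monotonicity, PN = (p₁ − p₀) / p₁.
PN = (0.58851 − 0.30034) / 0.58851 = 0.28817 / 0.58851 ≈ 0.4897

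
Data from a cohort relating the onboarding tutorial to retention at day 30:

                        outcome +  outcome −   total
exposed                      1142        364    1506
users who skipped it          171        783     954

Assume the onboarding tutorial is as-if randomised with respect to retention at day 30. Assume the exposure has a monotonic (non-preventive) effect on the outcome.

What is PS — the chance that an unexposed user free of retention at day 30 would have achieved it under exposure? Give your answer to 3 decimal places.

PS ≈ 0.706

p₁ = P(outcome | exposed) = 1142/1506 = 0.7583
p₀ = P(outcome | unexposed) = 171/954 = 0.17925
Under exogeneity and monotonicity, PS = (p₁ − p₀) / (1 − p₀).
PS = (0.7583 − 0.17925) / (1 − 0.17925) = 0.57905 / 0.82075 ≈ 0.7055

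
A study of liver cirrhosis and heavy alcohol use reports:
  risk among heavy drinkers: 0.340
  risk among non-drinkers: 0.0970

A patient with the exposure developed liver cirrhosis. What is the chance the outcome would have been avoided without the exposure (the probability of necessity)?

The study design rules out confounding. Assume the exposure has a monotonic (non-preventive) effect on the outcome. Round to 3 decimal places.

Let p₁ = 0.34, p₀ = 0.097.
Under exogeneity and monotonicity, PN = (p₁ − p₀) / p₁.
PN = (0.34 − 0.097) / 0.34 = 0.243 / 0.34 ≈ 0.7147

PN ≈ 0.715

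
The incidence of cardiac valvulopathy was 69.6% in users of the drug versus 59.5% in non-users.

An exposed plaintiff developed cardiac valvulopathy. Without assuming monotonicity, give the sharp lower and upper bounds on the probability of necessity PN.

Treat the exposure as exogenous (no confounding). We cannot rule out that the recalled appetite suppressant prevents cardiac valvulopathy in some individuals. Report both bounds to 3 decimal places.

0.145 ≤ PN ≤ 0.582

p₁ = 0.696, p₀ = 0.595.
Under exogeneity alone the bounds on PN are max{0,(p₁−p₀)/p₁} ≤ PN ≤ min{1,(1−p₀)/p₁}.
  lower = (p₁ − p₀)/p₁ = 0.101 / 0.696 ≈ 0.1451
  upper = min{1, (1 − p₀)/p₁} = 0.405 / 0.696 ≈ 0.5819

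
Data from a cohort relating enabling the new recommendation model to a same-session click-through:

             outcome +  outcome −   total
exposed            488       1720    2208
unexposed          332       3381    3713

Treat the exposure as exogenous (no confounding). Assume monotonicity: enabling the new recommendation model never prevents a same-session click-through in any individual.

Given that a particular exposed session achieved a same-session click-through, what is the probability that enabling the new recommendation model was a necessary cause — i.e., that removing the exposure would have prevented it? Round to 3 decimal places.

PN ≈ 0.595

p₁ = P(outcome | exposed) = 488/2208 = 0.22101
p₀ = P(outcome | unexposed) = 332/3713 = 0.089416
Under exogeneity and monotonicity, PN = (p₁ − p₀) / p₁.
PN = (0.22101 − 0.089416) / 0.22101 = 0.1316 / 0.22101 ≈ 0.5954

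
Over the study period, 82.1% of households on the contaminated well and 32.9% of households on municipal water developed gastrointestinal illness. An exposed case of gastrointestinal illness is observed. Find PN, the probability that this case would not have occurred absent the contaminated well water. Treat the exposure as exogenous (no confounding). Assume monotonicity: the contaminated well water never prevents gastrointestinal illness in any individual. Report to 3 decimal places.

p₁ = 0.821, p₀ = 0.329.
Under exogeneity and monotonicity, PN = (p₁ − p₀) / p₁.
PN = (0.821 − 0.329) / 0.821 = 0.492 / 0.821 ≈ 0.5993

PN ≈ 0.599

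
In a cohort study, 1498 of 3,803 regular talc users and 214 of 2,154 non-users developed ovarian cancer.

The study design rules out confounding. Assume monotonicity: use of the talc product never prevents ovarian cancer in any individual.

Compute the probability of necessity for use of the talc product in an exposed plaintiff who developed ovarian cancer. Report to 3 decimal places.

p₁ = P(outcome | exposed) = 1498/3803 = 0.3939
p₀ = P(outcome | unexposed) = 214/2154 = 0.09935
Under exogeneity and monotonicity, PN = (p₁ − p₀) / p₁.
PN = (0.3939 − 0.09935) / 0.3939 = 0.29455 / 0.3939 ≈ 0.7478

PN ≈ 0.748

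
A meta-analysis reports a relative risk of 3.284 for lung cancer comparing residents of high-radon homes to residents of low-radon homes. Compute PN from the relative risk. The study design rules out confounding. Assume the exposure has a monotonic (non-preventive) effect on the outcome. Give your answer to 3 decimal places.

Under exogeneity and monotonicity, PN = (RR − 1) / RR = 1 − 1/RR.
PN = (3.284 − 1) / 3.284 = 2.284 / 3.284 ≈ 0.6955

PN ≈ 0.695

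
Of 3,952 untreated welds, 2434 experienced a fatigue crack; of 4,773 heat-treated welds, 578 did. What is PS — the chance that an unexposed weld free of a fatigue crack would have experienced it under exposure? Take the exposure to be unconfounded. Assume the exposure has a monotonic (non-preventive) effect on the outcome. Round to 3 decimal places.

PS ≈ 0.563

p₁ = P(outcome | exposed) = 2434/3952 = 0.61589
p₀ = P(outcome | unexposed) = 578/4773 = 0.1211
Under exogeneity and monotonicity, PS = (p₁ − p₀) / (1 − p₀).
PS = (0.61589 − 0.1211) / (1 − 0.1211) = 0.49479 / 0.8789 ≈ 0.5630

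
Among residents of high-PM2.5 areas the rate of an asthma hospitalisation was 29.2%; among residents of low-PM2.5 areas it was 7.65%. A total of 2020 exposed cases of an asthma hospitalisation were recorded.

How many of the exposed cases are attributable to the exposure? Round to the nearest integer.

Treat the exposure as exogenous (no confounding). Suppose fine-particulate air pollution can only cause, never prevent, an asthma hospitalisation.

about 1491 cases

p₁ = 0.292, p₀ = 0.0765.
PN = (p₁ − p₀)/p₁ = (0.292 − 0.0765) / 0.292 ≈ 0.73801.
Attributable cases ≈ PN × (exposed cases) = 0.73801 × 2020 ≈ 1490.79.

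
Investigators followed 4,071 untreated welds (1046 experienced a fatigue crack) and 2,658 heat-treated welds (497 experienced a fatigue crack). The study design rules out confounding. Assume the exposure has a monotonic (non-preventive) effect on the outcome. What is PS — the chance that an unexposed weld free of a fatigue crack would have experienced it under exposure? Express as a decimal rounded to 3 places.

PS ≈ 0.086

p₁ = P(outcome | exposed) = 1046/4071 = 0.25694
p₀ = P(outcome | unexposed) = 497/2658 = 0.18698
Under exogeneity and monotonicity, PS = (p₁ − p₀) / (1 − p₀).
PS = (0.25694 − 0.18698) / (1 − 0.18698) = 0.069957 / 0.81302 ≈ 0.0860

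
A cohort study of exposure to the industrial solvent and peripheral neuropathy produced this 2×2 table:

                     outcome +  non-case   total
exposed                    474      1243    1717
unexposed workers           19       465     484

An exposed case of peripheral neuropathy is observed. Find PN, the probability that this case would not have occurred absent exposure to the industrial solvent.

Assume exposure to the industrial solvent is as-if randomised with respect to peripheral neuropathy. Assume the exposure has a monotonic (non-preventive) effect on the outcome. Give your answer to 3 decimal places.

PN ≈ 0.858

p₁ = P(outcome | exposed) = 474/1717 = 0.27606
p₀ = P(outcome | unexposed) = 19/484 = 0.039256
Under exogeneity and monotonicity, PN = (p₁ − p₀) / p₁.
PN = (0.27606 − 0.039256) / 0.27606 = 0.23681 / 0.27606 ≈ 0.8578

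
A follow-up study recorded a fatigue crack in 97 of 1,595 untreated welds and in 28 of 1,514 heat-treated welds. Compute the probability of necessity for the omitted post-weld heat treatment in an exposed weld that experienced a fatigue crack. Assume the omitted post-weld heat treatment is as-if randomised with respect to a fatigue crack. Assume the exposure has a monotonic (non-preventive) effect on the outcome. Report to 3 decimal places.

PN ≈ 0.696

p₁ = P(outcome | exposed) = 97/1595 = 0.060815
p₀ = P(outcome | unexposed) = 28/1514 = 0.018494
Under exogeneity and monotonicity, PN = (p₁ − p₀) / p₁.
PN = (0.060815 − 0.018494) / 0.060815 = 0.042321 / 0.060815 ≈ 0.6959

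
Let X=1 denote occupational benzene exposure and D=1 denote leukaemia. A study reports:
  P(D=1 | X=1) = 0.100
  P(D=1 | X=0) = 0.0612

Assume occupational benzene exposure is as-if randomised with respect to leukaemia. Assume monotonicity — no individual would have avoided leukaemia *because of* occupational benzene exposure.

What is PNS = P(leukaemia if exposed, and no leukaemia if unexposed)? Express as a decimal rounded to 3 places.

PNS ≈ 0.039

Let p₁ = 0.1, p₀ = 0.0612.
Under exogeneity and monotonicity, PNS = p₁ − p₀.
PNS = 0.1 − 0.0612 = 0.0388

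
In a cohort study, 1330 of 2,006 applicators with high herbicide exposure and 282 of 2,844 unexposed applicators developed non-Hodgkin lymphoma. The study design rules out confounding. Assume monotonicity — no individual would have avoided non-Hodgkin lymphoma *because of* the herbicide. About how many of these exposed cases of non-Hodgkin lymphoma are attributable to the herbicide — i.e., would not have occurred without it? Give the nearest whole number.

p₁ = P(outcome | exposed) = 1330/2006 = 0.66301
p₀ = P(outcome | unexposed) = 282/2844 = 0.099156
PN = (p₁ − p₀)/p₁ = (0.66301 − 0.099156) / 0.66301 ≈ 0.85045.
Attributable cases ≈ PN × (exposed cases) = 0.85045 × 1330 ≈ 1131.09.

about 1131 cases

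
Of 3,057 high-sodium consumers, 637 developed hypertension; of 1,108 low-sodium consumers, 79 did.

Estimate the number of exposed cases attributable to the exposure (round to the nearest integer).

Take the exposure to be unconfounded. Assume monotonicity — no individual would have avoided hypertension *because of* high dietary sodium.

about 419 cases

p₁ = P(outcome | exposed) = 637/3057 = 0.20837
p₀ = P(outcome | unexposed) = 79/1108 = 0.0713
PN = (p₁ − p₀)/p₁ = (0.20837 − 0.0713) / 0.20837 ≈ 0.65783.
Attributable cases ≈ PN × (exposed cases) = 0.65783 × 637 ≈ 419.04.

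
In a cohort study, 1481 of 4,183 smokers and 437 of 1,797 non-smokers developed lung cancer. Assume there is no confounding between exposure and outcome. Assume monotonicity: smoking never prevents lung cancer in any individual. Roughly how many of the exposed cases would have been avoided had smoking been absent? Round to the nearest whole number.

about 464 cases

p₁ = P(outcome | exposed) = 1481/4183 = 0.35405
p₀ = P(outcome | unexposed) = 437/1797 = 0.24318
PN = (p₁ − p₀)/p₁ = (0.35405 − 0.24318) / 0.35405 ≈ 0.31314.
Attributable cases ≈ PN × (exposed cases) = 0.31314 × 1481 ≈ 463.77.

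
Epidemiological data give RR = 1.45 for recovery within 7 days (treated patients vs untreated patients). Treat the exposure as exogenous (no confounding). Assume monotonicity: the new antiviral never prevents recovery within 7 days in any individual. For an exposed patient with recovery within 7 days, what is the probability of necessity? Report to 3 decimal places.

Under exogeneity and monotonicity, PN = (RR − 1) / RR = 1 − 1/RR.
PN = (1.45 − 1) / 1.45 = 0.45 / 1.45 ≈ 0.3103

PN ≈ 0.310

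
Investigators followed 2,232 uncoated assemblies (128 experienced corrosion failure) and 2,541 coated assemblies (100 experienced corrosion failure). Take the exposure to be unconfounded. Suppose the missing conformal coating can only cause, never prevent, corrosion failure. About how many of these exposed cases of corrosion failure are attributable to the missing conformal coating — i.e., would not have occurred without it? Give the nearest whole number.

p₁ = P(outcome | exposed) = 128/2232 = 0.057348
p₀ = P(outcome | unexposed) = 100/2541 = 0.039355
PN = (p₁ − p₀)/p₁ = (0.057348 − 0.039355) / 0.057348 ≈ 0.31375.
Attributable cases ≈ PN × (exposed cases) = 0.31375 × 128 ≈ 40.16.

about 40 cases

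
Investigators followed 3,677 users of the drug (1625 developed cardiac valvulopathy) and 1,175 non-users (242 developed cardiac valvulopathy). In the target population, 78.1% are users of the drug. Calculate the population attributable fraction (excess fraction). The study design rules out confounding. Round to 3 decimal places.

p₁ = P(outcome | exposed) = 1625/3677 = 0.44194
p₀ = P(outcome | unexposed) = 242/1175 = 0.20596
Overall risk P(Y=1) = π·p₁ + (1−π)·p₀ = 0.781×0.44194 + 0.219×0.20596 = 0.39026.
Under exogeneity, PAF = [P(Y=1) − p₀] / P(Y=1).
PAF = (0.39026 − 0.20596) / 0.39026 ≈ 0.4723

PAF ≈ 0.472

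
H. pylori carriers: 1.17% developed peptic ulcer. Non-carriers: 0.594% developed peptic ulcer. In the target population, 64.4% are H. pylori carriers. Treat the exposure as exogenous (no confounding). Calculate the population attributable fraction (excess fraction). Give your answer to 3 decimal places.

p₁ = 0.0117, p₀ = 0.00594.
Overall risk P(Y=1) = π·p₁ + (1−π)·p₀ = 0.644×0.0117 + 0.356×0.00594 = 0.0096494.
Under exogeneity, PAF = [P(Y=1) − p₀] / P(Y=1).
PAF = (0.0096494 − 0.00594) / 0.0096494 ≈ 0.3844

PAF ≈ 0.384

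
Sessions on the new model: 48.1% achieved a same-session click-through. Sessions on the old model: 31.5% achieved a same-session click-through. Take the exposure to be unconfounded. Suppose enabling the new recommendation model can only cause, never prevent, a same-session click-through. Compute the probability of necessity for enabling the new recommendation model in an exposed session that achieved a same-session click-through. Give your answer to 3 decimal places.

PN ≈ 0.345

p₁ = 0.481, p₀ = 0.315.
Under exogeneity and monotonicity, PN = (p₁ − p₀) / p₁.
PN = (0.481 − 0.315) / 0.481 = 0.166 / 0.481 ≈ 0.3451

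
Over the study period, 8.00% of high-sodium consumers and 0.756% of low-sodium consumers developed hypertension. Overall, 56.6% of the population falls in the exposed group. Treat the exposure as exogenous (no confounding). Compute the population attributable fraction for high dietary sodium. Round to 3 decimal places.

p₁ = 0.08, p₀ = 0.00756.
Overall risk P(Y=1) = π·p₁ + (1−π)·p₀ = 0.566×0.08 + 0.434×0.00756 = 0.048561.
Under exogeneity, PAF = [P(Y=1) − p₀] / P(Y=1).
PAF = (0.048561 − 0.00756) / 0.048561 ≈ 0.8443

PAF ≈ 0.844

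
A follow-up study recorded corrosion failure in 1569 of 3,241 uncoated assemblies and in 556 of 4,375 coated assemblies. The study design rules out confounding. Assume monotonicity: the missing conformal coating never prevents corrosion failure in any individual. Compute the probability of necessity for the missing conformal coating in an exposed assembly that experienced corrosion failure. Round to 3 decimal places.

p₁ = P(outcome | exposed) = 1569/3241 = 0.48411
p₀ = P(outcome | unexposed) = 556/4375 = 0.12709
Under exogeneity and monotonicity, PN = (p₁ − p₀) / p₁.
PN = (0.48411 − 0.12709) / 0.48411 = 0.35702 / 0.48411 ≈ 0.7375

PN ≈ 0.737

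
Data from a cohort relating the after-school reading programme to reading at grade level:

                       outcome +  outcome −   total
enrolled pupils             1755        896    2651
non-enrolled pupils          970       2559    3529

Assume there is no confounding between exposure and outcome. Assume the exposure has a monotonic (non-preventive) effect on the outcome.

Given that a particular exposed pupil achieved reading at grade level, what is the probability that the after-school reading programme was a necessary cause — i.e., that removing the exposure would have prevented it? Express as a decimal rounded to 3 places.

p₁ = P(outcome | exposed) = 1755/2651 = 0.66201
p₀ = P(outcome | unexposed) = 970/3529 = 0.27487
Under exogeneity and monotonicity, PN = (p₁ − p₀) / p₁.
PN = (0.66201 − 0.27487) / 0.66201 = 0.38715 / 0.66201 ≈ 0.5848

PN ≈ 0.585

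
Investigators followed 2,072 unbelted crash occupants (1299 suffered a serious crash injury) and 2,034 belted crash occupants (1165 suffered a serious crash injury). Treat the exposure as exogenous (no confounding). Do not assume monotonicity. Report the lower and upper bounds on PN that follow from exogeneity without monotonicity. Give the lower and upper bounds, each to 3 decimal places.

0.086 ≤ PN ≤ 0.681

p₁ = P(outcome | exposed) = 1299/2072 = 0.62693
p₀ = P(outcome | unexposed) = 1165/2034 = 0.57276
Under exogeneity alone the bounds on PN are max{0,(p₁−p₀)/p₁} ≤ PN ≤ min{1,(1−p₀)/p₁}.
  lower = (p₁ − p₀)/p₁ = 0.054167 / 0.62693 ≈ 0.0864
  upper = min{1, (1 − p₀)/p₁} = 0.42724 / 0.62693 ≈ 0.6815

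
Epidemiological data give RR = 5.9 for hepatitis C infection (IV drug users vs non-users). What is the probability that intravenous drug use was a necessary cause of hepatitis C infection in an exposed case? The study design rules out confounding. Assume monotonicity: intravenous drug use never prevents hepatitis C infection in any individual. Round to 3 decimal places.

Under exogeneity and monotonicity, PN = (RR − 1) / RR = 1 − 1/RR.
PN = (5.9 − 1) / 5.9 = 4.9 / 5.9 ≈ 0.8305

PN ≈ 0.831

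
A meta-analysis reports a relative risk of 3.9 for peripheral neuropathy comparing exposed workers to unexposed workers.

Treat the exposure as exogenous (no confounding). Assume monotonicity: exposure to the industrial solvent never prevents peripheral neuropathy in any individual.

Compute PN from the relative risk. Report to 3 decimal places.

PN ≈ 0.744

Under exogeneity and monotonicity, PN = (RR − 1) / RR = 1 − 1/RR.
PN = (3.9 − 1) / 3.9 = 2.9 / 3.9 ≈ 0.7436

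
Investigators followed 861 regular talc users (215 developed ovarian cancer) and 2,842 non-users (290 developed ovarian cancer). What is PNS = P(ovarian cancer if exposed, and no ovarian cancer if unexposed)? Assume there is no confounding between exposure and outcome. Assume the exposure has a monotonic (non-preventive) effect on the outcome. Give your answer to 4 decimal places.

p₁ = P(outcome | exposed) = 215/861 = 0.24971
p₀ = P(outcome | unexposed) = 290/2842 = 0.10204
Under exogeneity and monotonicity, PNS = p₁ − p₀.
PNS = 0.24971 − 0.10204 = 0.14767

PNS ≈ 0.1477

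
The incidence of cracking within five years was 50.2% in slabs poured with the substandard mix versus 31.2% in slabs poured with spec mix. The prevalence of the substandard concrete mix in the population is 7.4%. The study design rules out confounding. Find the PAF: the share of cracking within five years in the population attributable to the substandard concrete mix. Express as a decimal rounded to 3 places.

PAF ≈ 0.043

p₁ = 0.502, p₀ = 0.312.
Overall risk P(Y=1) = π·p₁ + (1−π)·p₀ = 0.074×0.502 + 0.926×0.312 = 0.32606.
Under exogeneity, PAF = [P(Y=1) − p₀] / P(Y=1).
PAF = (0.32606 − 0.312) / 0.32606 ≈ 0.0431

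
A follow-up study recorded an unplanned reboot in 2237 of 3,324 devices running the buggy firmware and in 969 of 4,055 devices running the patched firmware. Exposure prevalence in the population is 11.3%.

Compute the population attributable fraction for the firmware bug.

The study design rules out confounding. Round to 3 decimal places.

PAF ≈ 0.170

p₁ = P(outcome | exposed) = 2237/3324 = 0.67298
p₀ = P(outcome | unexposed) = 969/4055 = 0.23896
Overall risk P(Y=1) = π·p₁ + (1−π)·p₀ = 0.113×0.67298 + 0.887×0.23896 = 0.28801.
Under exogeneity, PAF = [P(Y=1) − p₀] / P(Y=1).
PAF = (0.28801 − 0.23896) / 0.28801 ≈ 0.1703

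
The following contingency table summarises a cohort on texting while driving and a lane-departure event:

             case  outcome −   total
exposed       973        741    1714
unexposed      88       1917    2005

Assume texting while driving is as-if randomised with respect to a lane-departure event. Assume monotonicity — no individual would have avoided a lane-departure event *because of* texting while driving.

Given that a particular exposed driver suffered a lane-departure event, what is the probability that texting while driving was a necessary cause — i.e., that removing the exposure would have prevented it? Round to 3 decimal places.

PN ≈ 0.923

p₁ = P(outcome | exposed) = 973/1714 = 0.56768
p₀ = P(outcome | unexposed) = 88/2005 = 0.04389
Under exogeneity and monotonicity, PN = (p₁ − p₀) / p₁.
PN = (0.56768 − 0.04389) / 0.56768 = 0.52379 / 0.56768 ≈ 0.9227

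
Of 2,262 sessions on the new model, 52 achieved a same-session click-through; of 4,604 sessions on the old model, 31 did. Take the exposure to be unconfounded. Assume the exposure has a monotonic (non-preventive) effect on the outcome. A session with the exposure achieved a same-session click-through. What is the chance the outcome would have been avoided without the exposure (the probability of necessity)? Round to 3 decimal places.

PN ≈ 0.707

p₁ = P(outcome | exposed) = 52/2262 = 0.022989
p₀ = P(outcome | unexposed) = 31/4604 = 0.0067333
Under exogeneity and monotonicity, PN = (p₁ − p₀) / p₁.
PN = (0.022989 − 0.0067333) / 0.022989 = 0.016255 / 0.022989 ≈ 0.7071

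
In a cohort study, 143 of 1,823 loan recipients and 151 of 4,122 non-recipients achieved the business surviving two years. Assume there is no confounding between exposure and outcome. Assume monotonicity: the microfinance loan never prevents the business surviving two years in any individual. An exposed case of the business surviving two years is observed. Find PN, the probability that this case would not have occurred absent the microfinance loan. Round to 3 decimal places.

p₁ = P(outcome | exposed) = 143/1823 = 0.078442
p₀ = P(outcome | unexposed) = 151/4122 = 0.036633
Under exogeneity and monotonicity, PN = (p₁ − p₀) / p₁.
PN = (0.078442 − 0.036633) / 0.078442 = 0.041809 / 0.078442 ≈ 0.5330

PN ≈ 0.533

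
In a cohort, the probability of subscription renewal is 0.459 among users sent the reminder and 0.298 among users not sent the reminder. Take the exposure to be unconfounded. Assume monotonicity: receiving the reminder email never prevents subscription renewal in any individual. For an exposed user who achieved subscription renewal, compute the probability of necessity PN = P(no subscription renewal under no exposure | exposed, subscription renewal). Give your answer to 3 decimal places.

Let p₁ = 0.459, p₀ = 0.298.
Under exogeneity and monotonicity, PN = (p₁ − p₀) / p₁.
PN = (0.459 − 0.298) / 0.459 = 0.161 / 0.459 ≈ 0.3508

PN ≈ 0.351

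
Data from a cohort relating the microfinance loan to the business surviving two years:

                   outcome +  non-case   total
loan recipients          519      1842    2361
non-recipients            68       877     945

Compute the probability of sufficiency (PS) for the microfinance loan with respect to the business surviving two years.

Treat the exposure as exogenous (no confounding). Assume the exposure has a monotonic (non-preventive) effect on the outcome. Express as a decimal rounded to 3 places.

PS ≈ 0.159

p₁ = P(outcome | exposed) = 519/2361 = 0.21982
p₀ = P(outcome | unexposed) = 68/945 = 0.071958
Under exogeneity and monotonicity, PS = (p₁ − p₀)/(1 − p₀).
PS = (0.21982 − 0.071958) / 0.92804 ≈ 0.1593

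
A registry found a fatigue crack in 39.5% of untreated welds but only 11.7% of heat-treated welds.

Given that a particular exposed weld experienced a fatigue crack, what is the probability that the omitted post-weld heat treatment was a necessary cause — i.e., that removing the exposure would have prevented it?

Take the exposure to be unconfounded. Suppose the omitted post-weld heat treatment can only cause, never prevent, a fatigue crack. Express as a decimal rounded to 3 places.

p₁ = 0.395, p₀ = 0.117.
Under exogeneity and monotonicity, PN = (p₁ − p₀) / p₁.
PN = (0.395 − 0.117) / 0.395 = 0.278 / 0.395 ≈ 0.7038

PN ≈ 0.704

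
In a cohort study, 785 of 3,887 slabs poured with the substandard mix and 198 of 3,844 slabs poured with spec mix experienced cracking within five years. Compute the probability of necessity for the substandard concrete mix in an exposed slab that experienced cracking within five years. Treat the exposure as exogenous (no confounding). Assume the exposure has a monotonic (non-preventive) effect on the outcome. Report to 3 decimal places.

p₁ = P(outcome | exposed) = 785/3887 = 0.20196
p₀ = P(outcome | unexposed) = 198/3844 = 0.051509
Under exogeneity and monotonicity, PN = (p₁ − p₀) / p₁.
PN = (0.20196 − 0.051509) / 0.20196 = 0.15045 / 0.20196 ≈ 0.7449

PN ≈ 0.745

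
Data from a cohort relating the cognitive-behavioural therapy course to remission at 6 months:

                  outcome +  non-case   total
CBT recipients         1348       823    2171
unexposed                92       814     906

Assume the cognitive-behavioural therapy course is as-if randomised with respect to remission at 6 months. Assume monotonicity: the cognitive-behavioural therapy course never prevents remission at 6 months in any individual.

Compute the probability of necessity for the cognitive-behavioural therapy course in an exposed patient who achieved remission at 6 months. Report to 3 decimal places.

PN ≈ 0.836

p₁ = P(outcome | exposed) = 1348/2171 = 0.62091
p₀ = P(outcome | unexposed) = 92/906 = 0.10155
Under exogeneity and monotonicity, PN = (p₁ − p₀)/p₁.
PN = (0.62091 − 0.10155) / 0.62091 ≈ 0.8365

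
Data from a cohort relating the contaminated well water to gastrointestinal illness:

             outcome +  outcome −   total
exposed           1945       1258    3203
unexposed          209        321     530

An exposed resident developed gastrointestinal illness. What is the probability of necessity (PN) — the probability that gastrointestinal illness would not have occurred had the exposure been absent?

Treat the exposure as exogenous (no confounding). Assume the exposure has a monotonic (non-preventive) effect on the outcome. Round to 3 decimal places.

p₁ = P(outcome | exposed) = 1945/3203 = 0.60724
p₀ = P(outcome | unexposed) = 209/530 = 0.39434
Under exogeneity and monotonicity, PN = (p₁ − p₀)/p₁.
PN = (0.60724 − 0.39434) / 0.60724 ≈ 0.3506

PN ≈ 0.351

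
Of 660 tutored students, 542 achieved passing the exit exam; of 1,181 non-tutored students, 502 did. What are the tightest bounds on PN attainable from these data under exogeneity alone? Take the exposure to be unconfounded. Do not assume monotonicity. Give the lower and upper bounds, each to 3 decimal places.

p₁ = P(outcome | exposed) = 542/660 = 0.82121
p₀ = P(outcome | unexposed) = 502/1181 = 0.42506
Under exogeneity alone the bounds on PN are max{0,(p₁−p₀)/p₁} ≤ PN ≤ min{1,(1−p₀)/p₁}.
  lower = (p₁ − p₀)/p₁ = 0.39615 / 0.82121 ≈ 0.4824
  upper = min{1, (1 − p₀)/p₁} = 0.57494 / 0.82121 ≈ 0.7001

0.482 ≤ PN ≤ 0.700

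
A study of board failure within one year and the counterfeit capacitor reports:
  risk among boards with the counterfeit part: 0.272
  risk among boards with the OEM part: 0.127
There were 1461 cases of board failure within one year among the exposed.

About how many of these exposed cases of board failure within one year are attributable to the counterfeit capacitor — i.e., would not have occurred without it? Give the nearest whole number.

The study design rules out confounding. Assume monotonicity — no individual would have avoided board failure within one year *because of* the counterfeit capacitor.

Let p₁ = 0.272, p₀ = 0.127.
PN = (p₁ − p₀)/p₁ = (0.272 − 0.127) / 0.272 ≈ 0.53309.
Attributable cases ≈ PN × (exposed cases) = 0.53309 × 1461 ≈ 778.84.

about 779 cases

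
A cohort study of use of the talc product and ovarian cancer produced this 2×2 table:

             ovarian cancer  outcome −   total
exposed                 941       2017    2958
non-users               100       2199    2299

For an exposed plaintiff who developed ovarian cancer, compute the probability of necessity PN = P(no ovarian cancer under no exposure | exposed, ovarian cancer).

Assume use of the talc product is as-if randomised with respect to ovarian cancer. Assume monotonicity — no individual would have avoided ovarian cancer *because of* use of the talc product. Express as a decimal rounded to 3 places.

PN ≈ 0.863

p₁ = P(outcome | exposed) = 941/2958 = 0.31812
p₀ = P(outcome | unexposed) = 100/2299 = 0.043497
Under exogeneity and monotonicity, PN = (p₁ − p₀) / p₁.
PN = (0.31812 − 0.043497) / 0.31812 = 0.27462 / 0.31812 ≈ 0.8633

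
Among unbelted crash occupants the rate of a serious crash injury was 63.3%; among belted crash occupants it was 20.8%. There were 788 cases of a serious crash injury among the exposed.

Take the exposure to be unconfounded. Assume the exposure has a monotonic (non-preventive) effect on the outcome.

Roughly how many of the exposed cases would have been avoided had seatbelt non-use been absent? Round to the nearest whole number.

p₁ = 0.633, p₀ = 0.208.
PN = (p₁ − p₀)/p₁ = (0.633 − 0.208) / 0.633 ≈ 0.67141.
Attributable cases ≈ PN × (exposed cases) = 0.67141 × 788 ≈ 529.07.

about 529 cases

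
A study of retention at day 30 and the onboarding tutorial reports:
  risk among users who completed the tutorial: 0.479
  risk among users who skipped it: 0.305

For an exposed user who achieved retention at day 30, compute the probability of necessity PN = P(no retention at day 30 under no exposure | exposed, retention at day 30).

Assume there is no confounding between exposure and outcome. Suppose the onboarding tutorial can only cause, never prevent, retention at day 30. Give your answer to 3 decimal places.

Let p₁ = 0.479, p₀ = 0.305.
Under exogeneity and monotonicity, PN = (p₁ − p₀) / p₁.
PN = (0.479 − 0.305) / 0.479 = 0.174 / 0.479 ≈ 0.3633

PN ≈ 0.363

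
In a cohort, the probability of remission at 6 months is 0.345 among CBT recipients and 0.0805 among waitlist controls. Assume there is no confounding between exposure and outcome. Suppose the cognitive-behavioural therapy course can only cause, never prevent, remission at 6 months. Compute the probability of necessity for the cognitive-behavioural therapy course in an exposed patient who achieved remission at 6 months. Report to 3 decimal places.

Let p₁ = 0.345, p₀ = 0.0805.
Under exogeneity and monotonicity, PN = (p₁ − p₀) / p₁.
PN = (0.345 − 0.0805) / 0.345 = 0.2645 / 0.345 ≈ 0.7667

PN ≈ 0.767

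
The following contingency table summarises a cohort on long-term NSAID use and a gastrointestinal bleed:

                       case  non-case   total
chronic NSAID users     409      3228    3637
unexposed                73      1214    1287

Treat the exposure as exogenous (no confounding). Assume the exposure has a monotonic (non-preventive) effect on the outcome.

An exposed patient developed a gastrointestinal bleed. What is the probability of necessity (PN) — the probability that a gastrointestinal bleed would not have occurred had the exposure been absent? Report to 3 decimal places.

p₁ = P(outcome | exposed) = 409/3637 = 0.11246
p₀ = P(outcome | unexposed) = 73/1287 = 0.056721
Under exogeneity and monotonicity, PN = (p₁ − p₀)/p₁.
PN = (0.11246 − 0.056721) / 0.11246 ≈ 0.4956

PN ≈ 0.496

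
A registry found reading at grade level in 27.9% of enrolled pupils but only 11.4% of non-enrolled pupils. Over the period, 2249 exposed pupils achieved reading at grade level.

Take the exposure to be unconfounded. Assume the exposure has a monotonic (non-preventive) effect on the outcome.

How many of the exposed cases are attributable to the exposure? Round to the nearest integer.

about 1330 cases

p₁ = 0.279, p₀ = 0.114.
PN = (p₁ − p₀)/p₁ = (0.279 − 0.114) / 0.279 ≈ 0.59140.
Attributable cases ≈ PN × (exposed cases) = 0.59140 × 2249 ≈ 1330.05.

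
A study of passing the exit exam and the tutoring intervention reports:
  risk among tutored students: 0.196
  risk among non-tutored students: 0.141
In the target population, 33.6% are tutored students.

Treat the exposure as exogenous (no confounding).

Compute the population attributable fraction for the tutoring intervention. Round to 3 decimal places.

PAF ≈ 0.116

Let p₁ = 0.196, p₀ = 0.141.
Overall risk P(Y=1) = π·p₁ + (1−π)·p₀ = 0.336×0.196 + 0.664×0.141 = 0.15948.
Under exogeneity, PAF = [P(Y=1) − p₀] / P(Y=1).
PAF = (0.15948 − 0.141) / 0.15948 ≈ 0.1159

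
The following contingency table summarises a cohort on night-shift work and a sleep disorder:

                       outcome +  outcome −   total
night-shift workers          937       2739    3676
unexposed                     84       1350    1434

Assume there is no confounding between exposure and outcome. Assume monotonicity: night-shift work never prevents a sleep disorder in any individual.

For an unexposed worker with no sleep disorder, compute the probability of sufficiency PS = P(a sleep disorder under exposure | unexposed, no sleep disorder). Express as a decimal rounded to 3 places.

p₁ = P(outcome | exposed) = 937/3676 = 0.2549
p₀ = P(outcome | unexposed) = 84/1434 = 0.058577
Under exogeneity and monotonicity, PS = (p₁ − p₀) / (1 − p₀).
PS = (0.2549 − 0.058577) / (1 − 0.058577) = 0.19632 / 0.94142 ≈ 0.2085

PS ≈ 0.209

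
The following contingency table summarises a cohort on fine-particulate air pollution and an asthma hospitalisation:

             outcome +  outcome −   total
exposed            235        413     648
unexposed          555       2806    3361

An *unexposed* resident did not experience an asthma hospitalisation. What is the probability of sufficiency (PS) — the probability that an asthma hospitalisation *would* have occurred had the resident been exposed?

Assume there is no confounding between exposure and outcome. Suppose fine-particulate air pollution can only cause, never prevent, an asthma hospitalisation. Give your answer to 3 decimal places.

p₁ = P(outcome | exposed) = 235/648 = 0.36265
p₀ = P(outcome | unexposed) = 555/3361 = 0.16513
Under exogeneity and monotonicity, PS = (p₁ − p₀)/(1 − p₀).
PS = (0.36265 − 0.16513) / 0.83487 ≈ 0.2366

PS ≈ 0.237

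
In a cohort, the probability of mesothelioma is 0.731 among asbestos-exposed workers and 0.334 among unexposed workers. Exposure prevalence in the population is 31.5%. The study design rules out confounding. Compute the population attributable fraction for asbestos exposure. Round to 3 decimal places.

PAF ≈ 0.272

Let p₁ = 0.731, p₀ = 0.334.
Overall risk P(Y=1) = π·p₁ + (1−π)·p₀ = 0.315×0.731 + 0.685×0.334 = 0.45905.
Under exogeneity, PAF = [P(Y=1) − p₀] / P(Y=1).
PAF = (0.45905 − 0.334) / 0.45905 ≈ 0.2724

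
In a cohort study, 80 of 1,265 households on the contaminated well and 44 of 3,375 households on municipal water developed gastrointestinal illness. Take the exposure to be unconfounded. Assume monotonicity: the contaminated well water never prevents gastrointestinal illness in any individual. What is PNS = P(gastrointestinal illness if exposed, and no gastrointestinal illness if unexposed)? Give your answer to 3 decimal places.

p₁ = P(outcome | exposed) = 80/1265 = 0.063241
p₀ = P(outcome | unexposed) = 44/3375 = 0.013037
Under exogeneity and monotonicity, PNS = p₁ − p₀.
PNS = 0.063241 − 0.013037 = 0.050204

PNS ≈ 0.050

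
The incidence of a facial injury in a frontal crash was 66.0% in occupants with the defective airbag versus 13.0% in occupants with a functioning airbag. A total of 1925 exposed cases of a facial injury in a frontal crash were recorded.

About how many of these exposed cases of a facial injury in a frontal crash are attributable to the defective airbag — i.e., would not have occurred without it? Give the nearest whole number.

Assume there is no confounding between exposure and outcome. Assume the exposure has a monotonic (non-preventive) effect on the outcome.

about 1546 cases

p₁ = 0.66, p₀ = 0.13.
PN = (p₁ − p₀)/p₁ = (0.66 − 0.13) / 0.66 ≈ 0.80303.
Attributable cases ≈ PN × (exposed cases) = 0.80303 × 1925 ≈ 1545.83.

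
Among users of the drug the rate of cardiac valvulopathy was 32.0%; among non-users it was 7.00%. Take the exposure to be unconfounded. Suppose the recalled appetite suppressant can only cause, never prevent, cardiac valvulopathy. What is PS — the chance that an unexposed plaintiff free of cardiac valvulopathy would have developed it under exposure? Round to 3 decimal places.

p₁ = 0.32, p₀ = 0.07.
Under exogeneity and monotonicity, PS = (p₁ − p₀) / (1 − p₀).
PS = (0.32 − 0.07) / (1 − 0.07) = 0.25 / 0.93 ≈ 0.2688

PS ≈ 0.269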